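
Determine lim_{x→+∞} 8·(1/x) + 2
Evaluate the dominant behaviour as x → +∞; each term tends to a finite value or vanishes.
Limit = 2.

Final answer: 2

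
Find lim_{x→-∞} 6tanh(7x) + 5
Evaluate the dominant behaviour as x → -∞; each term tends to a finite value or vanishes.
Limit = -1.

Final answer: -1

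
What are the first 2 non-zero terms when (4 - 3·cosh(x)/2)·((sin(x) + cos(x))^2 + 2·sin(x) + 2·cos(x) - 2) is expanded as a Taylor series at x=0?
10·x + 5/2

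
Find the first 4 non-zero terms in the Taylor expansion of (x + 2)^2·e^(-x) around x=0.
-x^5/30 + x^3/3 - x^2 + 4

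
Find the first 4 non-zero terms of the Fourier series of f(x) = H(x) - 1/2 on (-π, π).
2·sin(x)/π + 2·sin(3·x)/(3·π) + 2·sin(5·x)/(5·π) + 2·sin(7·x)/(7·π)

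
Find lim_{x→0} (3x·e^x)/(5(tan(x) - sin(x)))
Both numerator and denominator → 0 as x → 0; this is a 0/0 indeterminate form.
Expand each to leading order near x = 0: numerator ~ 3·x, denominator ~ 5·x^3/2.
The limit of the ratio is ∞.

Final answer: ∞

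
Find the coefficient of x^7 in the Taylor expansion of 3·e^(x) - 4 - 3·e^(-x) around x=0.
Expand to order 7: 3·e^(x) - 4 - 3·e^(-x) = x^7/840 + x^5/20 + x^3 + 6·x - 4 + O(x^8).
The coefficient of x^7 is 1/840.

Final answer: 1/840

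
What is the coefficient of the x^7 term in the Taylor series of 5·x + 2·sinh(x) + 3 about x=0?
Expand to order 7: 5·x + 2·sinh(x) + 3 = x^7/2520 + x^5/60 + x^3/3 + 7·x + 3 + O(x^8).
The coefficient of x^7 is 1/2520.

Final answer: 1/2520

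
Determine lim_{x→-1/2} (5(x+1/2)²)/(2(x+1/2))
Both numerator and denominator → 0 as x → -1/2; this is a 0/0 indeterminate form.
Expand each to leading order near x = -1/2: numerator ~ 5·(x + 1/2)^2, denominator ~ 2·(x + 1/2).
The limit of the ratio is 0.

Final answer: 0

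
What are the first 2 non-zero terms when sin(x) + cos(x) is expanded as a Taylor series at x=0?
x + 1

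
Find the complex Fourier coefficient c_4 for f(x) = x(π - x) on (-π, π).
Compute the real Fourier coefficients first: a_4 = -1/4, b_4 = -π/2.
Then c_4 = (a_4 − i·b_4)/2 = -1/8 + i·π/4.

Final answer: -1/8 + i·π/4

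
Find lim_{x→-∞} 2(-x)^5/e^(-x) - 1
The quotient is an ∞/∞ indeterminate form as x → -∞.
Compare growth rates of the dominant terms (exponentials ≫ polynomials ≫ logarithms), or apply L'Hôpital's rule; the quotient → 0.
Adding the constant: 0 - 1 = -1. Limit = -1.

Final answer: -1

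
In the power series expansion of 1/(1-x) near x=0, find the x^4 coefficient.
Expand to order 4: 1/(1-x) = x^4 + x^3 + x^2 + x + 1 + O(x^5).
The coefficient of x^4 is 1.

Final answer: 1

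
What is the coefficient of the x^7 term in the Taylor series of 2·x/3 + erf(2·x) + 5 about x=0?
Expand to order 7: 2·x/3 + erf(2·x) + 5 = -128·x^7/(21·√(π)) + 32·x^5/(5·√(π)) - 16·x^3/(3·√(π)) + x·(2/3 + 4/√(π)) + 5 + O(x^8).
The coefficient of x^7 is -128/(21·√(π)).

Final answer: -128/(21·√(π))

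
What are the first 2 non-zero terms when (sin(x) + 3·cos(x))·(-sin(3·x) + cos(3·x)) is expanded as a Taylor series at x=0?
3 - 8·x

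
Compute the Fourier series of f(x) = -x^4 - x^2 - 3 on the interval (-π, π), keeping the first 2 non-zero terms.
(-44 + 8·π^2)·cos(x) - π^4/5 - π^2/3 - 3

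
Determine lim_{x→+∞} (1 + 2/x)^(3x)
As x → +∞: write (1 + 2/x)^(3x) = ((1 + 2/x)^x)^3 → (e^2)^3 = e^6.
Limit = e^(6).

Final answer: e^(6)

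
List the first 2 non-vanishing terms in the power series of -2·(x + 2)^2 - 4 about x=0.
-8·x - 12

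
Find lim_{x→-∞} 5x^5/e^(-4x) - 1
The quotient is an ∞/∞ indeterminate form as x → -∞.
Compare growth rates of the dominant terms (exponentials ≫ polynomials ≫ logarithms), or apply L'Hôpital's rule; the quotient → 0.
Adding the constant: 0 - 1 = -1. Limit = -1.

Final answer: -1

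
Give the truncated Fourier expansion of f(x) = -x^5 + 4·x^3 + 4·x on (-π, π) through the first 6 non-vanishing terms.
(-280 - 2·π^4 + 48·π^2)·sin(x) + (-9·π^2 + 19/2 + π^4)·sin(2·x) + (-2·π^4/3 - 8/81 + 112·π^2/27)·sin(3·x) + (-21·π^2/8 - 65/64 + π^4/2)·sin(4·x) + (-2·π^4/5 + 712/625 + 48·π^2/25)·sin(5·x) + (-41·π^2/27 - 175/162 + π^4/3)·sin(6·x)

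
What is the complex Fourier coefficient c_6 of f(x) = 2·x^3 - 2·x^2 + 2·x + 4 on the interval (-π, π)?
Compute the real Fourier coefficients first: a_6 = -2/9, b_6 = -2·π^2/3 - 5/9.
Then c_6 = (a_6 − i·b_6)/2 = -1/9 + 5·i/18 + i·π^2/3.

Final answer: -1/9 + 5·i/18 + i·π^2/3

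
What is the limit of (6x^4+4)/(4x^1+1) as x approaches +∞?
This is an ∞/∞ indeterminate form as x → +∞.
Divide numerator and denominator by x^4 and let the lower-order terms vanish; the numerator's degree 4 exceeds the denominator's degree 1, so the quotient diverges.
Limit = ∞.

Final answer: ∞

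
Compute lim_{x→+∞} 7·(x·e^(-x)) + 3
Evaluate the dominant behaviour as x → +∞; each term tends to a finite value or vanishes.
Limit = 3.

Final answer: 3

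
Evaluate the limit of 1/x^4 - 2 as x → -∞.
Evaluate the dominant behaviour as x → -∞; each term tends to a finite value or vanishes.
Limit = -2.

Final answer: -2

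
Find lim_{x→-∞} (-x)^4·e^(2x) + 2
The product is a 0·∞ indeterminate form at x → -∞.
Rewrite the product as (-x)^4 / e^(-2x) (an ∞/∞ form) and apply L'Hôpital, or use the standard hierarchy e^(2|x|) ≫ |(-x)^4| as x → -∞.
The indeterminate product → 0, so the limit = 2.

Final answer: 2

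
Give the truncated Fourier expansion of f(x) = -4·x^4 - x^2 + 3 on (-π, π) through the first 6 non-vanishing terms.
(-188 + 32·π^2)·cos(x) + (11 - 8·π^2)·cos(2·x) + (-52/27 + 32·π^2/9)·cos(3·x) + (1/2 - 2·π^2)·cos(4·x) + (-92/625 + 32·π^2/25)·cos(5·x) - 4·π^4/5 - π^2/3 + 3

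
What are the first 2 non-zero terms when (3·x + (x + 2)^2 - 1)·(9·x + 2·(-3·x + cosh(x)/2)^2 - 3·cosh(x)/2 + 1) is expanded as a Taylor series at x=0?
297·x^2/4 + 9·x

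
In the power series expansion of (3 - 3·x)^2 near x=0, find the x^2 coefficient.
Expand to order 2: (3 - 3·x)^2 = 9·x^2 - 18·x + 9 + O(x^3).
The coefficient of x^2 is 9.

Final answer: 9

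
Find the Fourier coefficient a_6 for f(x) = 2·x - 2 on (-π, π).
a_6 = (1/π) ∫_{-π}^{π} f(x)·cos(6x) dx.
Evaluate the integral (use parity and integration by parts as needed): a_6 = 0.

Final answer: 0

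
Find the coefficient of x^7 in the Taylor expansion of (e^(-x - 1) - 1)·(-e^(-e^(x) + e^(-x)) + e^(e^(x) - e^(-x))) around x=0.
Expand to order 7: (e^(-x - 1) - 1)·(-e^(-e^(x) + e^(-x)) + e^(e^(x) - e^(-x))) = x^7·(-989/1260 + 592·e^(-1)/315) - 112·x^6·e^(-1)/45 + x^5·(-19/10 + 56·e^(-1)/15) - 4·x^4·e^(-1) + x^3·(-10/3 + 16·e^(-1)/3) - 4·x^2·e^(-1) + x·(-4 + 4·e^(-1)) + O(x^8).
The coefficient of x^7 is -989/1260 + 592·e^(-1)/315.

Final answer: -989/1260 + 592·e^(-1)/315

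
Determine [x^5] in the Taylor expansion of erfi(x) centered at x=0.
Expand to order 5: erfi(x) = x^5/(5·√(π)) + 2·x^3/(3·√(π)) + 2·x/√(π) + O(x^6).
The coefficient of x^5 is 1/(5·√(π)).

Final answer: 1/(5·√(π))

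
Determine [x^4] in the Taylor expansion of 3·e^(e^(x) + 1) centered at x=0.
Expand to order 4: 3·e^(e^(x) + 1) = 15·x^4·e^(2)/8 + 5·x^3·e^(2)/2 + 3·x^2·e^(2) + 3·x·e^(2) + 3·e^(2) + O(x^5).
The coefficient of x^4 is 15·e^(2)/8.

Final answer: 15·e^(2)/8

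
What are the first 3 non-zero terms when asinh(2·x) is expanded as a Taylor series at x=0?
12·x^5/5 - 4·x^3/3 + 2·x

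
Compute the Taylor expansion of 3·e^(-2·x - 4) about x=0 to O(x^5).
2·x^4·e^(-4) - 4·x^3·e^(-4) + 6·x^2·e^(-4) - 6·x·e^(-4) + 3·e^(-4)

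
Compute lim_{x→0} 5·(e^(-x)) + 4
Direct substitution at x = 0 gives 9.

Final answer: 9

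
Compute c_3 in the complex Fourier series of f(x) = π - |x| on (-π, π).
Compute the real Fourier coefficients first: a_3 = 4/(9·π), b_3 = 0.
Then c_3 = (a_3 − i·b_3)/2 = 2/(9·π).

Final answer: 2/(9·π)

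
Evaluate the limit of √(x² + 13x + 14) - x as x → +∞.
This is an ∞ − ∞ indeterminate form.
Multiply and divide by the conjugate √(x²+13x + 14) + x; the x² terms cancel, leaving (13x + 14)/(√(x²+13x + 14)+x) → 13/2.
Limit = 13/2.

Final answer: 13/2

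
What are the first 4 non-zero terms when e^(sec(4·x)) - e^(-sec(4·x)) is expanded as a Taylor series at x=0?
x^6·(256·e^(-1)/45 + 38656·e/45) + x^4·(64·e^(-1)/3 + 256·e/3) + x^2·(8·e^(-1) + 8·e) - e^(-1) + e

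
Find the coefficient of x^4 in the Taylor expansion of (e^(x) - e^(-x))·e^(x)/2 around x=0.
Expand to order 4: (e^(x) - e^(-x))·e^(x)/2 = x^4/3 + 2·x^3/3 + x^2 + x + O(x^5).
The coefficient of x^4 is 1/3.

Final answer: 1/3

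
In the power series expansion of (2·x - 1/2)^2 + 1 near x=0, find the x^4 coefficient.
Expand to order 4: (2·x - 1/2)^2 + 1 = 4·x^2 - 2·x + 5/4 + O(x^5).
The coefficient of x^4 is 0.

Final answer: 0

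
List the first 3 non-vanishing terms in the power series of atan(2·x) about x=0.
32·x^5/5 - 8·x^3/3 + 2·x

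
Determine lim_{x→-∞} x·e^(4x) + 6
The product is a 0·∞ indeterminate form at x → -∞.
Rewrite the product as x / e^(-4x) (an ∞/∞ form) and apply L'Hôpital, or use the standard hierarchy e^(4|x|) ≫ |x| as x → -∞.
The indeterminate product → 0, so the limit = 6.

Final answer: 6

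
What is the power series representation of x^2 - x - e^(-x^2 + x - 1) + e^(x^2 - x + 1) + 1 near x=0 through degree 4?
x^4·(-e^(-1)/24 + 25·e/24) + x^3·(-7·e/6 + 5·e^(-1)/6) + x^2·(e^(-1)/2 + 1 + 3·e/2) + x·(-e - 1 - e^(-1)) - e^(-1) + 1 + e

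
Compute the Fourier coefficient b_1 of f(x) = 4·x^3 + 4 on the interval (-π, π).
b_1 = (1/π) ∫_{-π}^{π} f(x)·sin(1x) dx.
Evaluate the integral (use parity and integration by parts as needed): b_1 = -48 + 8·π^2.

Final answer: -48 + 8·π^2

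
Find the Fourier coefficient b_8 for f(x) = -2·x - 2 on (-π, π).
b_8 = (1/π) ∫_{-π}^{π} f(x)·sin(8x) dx.
Evaluate the integral (use parity and integration by parts as needed): b_8 = 1/2.

Final answer: 1/2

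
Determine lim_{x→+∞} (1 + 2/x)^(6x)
As x → +∞: write (1 + 2/x)^(6x) = ((1 + 2/x)^x)^6 → (e^2)^6 = e^12.
Limit = e^(12).

Final answer: e^(12)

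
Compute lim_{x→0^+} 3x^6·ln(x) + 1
The product is a 0·∞ indeterminate form at x → 0⁺.
Rewrite the product as 3·ln(x) / x^(-6) and apply L'Hôpital, or use the standard hierarchy x^(-6) ≫ |ln x| as x → 0⁺.
The indeterminate product → 0, so the limit = 1.

Final answer: 1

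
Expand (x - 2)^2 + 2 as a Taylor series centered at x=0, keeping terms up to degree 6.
x^2 - 4·x + 6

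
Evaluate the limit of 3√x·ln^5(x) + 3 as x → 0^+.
The product is a 0·∞ indeterminate form at x → 0⁺.
Rewrite the product as 3·ln^5(x) / x^(-1/2) and apply L'Hôpital, or use the standard hierarchy x^(-1/2) ≫ |ln x|^5 as x → 0⁺.
The indeterminate product → 0, so the limit = 3.

Final answer: 3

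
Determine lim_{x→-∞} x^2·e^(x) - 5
The product is a 0·∞ indeterminate form at x → -∞.
Rewrite the product as x^2 / e^(-x) (an ∞/∞ form) and apply L'Hôpital, or use the standard hierarchy e^(|x|) ≫ |x^2| as x → -∞.
The indeterminate product → 0, so the limit = -5.

Final answer: -5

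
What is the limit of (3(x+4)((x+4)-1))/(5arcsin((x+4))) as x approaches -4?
Both numerator and denominator → 0 as x → -4; this is a 0/0 indeterminate form.
Expand each to leading order near x = -4: numerator ~ -3·(x + 4), denominator ~ 5·(x + 4).
The limit of the ratio is -3/5.

Final answer: -3/5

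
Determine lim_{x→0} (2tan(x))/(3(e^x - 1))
Both numerator and denominator → 0 as x → 0; this is a 0/0 indeterminate form.
Expand each to leading order near x = 0: numerator ~ 2·x, denominator ~ 3·x.
The limit of the ratio is 2/3.

Final answer: 2/3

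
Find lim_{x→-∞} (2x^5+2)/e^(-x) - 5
The quotient is an ∞/∞ indeterminate form as x → -∞.
Compare growth rates of the dominant terms (exponentials ≫ polynomials ≫ logarithms), or apply L'Hôpital's rule; the quotient → 0.
Adding the constant: 0 - 5 = -5. Limit = -5.

Final answer: -5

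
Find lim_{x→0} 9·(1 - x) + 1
Direct substitution at x = 0 gives 10.

Final answer: 10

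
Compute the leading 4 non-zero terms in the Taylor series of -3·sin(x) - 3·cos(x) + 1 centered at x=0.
x^3/2 + 3·x^2/2 - 3·x - 2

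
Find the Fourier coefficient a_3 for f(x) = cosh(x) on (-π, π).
a_3 = (1/π) ∫_{-π}^{π} f(x)·cos(3x) dx.
Evaluate the integral (use parity and integration by parts as needed): a_3 = -sinh(π)/(5·π).

Final answer: -sinh(π)/(5·π)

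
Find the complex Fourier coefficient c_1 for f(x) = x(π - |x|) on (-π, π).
Compute the real Fourier coefficients first: a_1 = 0, b_1 = 8/π.
Then c_1 = (a_1 − i·b_1)/2 = -4·i/π.

Final answer: -4·i/π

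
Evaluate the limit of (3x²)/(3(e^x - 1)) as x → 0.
Both numerator and denominator → 0 as x → 0; this is a 0/0 indeterminate form.
Expand each to leading order near x = 0: numerator ~ 3·x^2, denominator ~ 3·x.
The limit of the ratio is 0.

Final answer: 0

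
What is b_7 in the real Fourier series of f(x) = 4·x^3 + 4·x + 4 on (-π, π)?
b_7 = (1/π) ∫_{-π}^{π} f(x)·sin(7x) dx.
Evaluate the integral (use parity and integration by parts as needed): b_7 = 344/343 + 8·π^2/7.

Final answer: 344/343 + 8·π^2/7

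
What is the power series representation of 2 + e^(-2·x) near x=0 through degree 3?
-4·x^3/3 + 2·x^2 - 2·x + 3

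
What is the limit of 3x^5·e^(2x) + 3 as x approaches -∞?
The product is a 0·∞ indeterminate form at x → -∞.
Rewrite the product as 3x^5 / e^(-2x) (an ∞/∞ form) and apply L'Hôpital, or use the standard hierarchy e^(2|x|) ≫ |x^5| as x → -∞.
The indeterminate product → 0, so the limit = 3.

Final answer: 3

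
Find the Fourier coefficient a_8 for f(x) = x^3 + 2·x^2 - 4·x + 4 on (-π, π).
a_8 = (1/π) ∫_{-π}^{π} f(x)·cos(8x) dx.
Evaluate the integral (use parity and integration by parts as needed): a_8 = 1/8.

Final answer: 1/8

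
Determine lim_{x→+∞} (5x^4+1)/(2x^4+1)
This is an ∞/∞ indeterminate form as x → +∞.
Divide numerator and denominator by x^4 and let the lower-order terms vanish; the leading terms give 5/2.
Limit = 5/2.

Final answer: 5/2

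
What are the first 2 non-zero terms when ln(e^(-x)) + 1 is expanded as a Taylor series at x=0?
1 - x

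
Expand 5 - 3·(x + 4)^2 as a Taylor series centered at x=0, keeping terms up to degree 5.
-3·x^2 - 24·x - 43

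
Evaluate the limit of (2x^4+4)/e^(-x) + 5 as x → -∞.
The quotient is an ∞/∞ indeterminate form as x → -∞.
Compare growth rates of the dominant terms (exponentials ≫ polynomials ≫ logarithms), or apply L'Hôpital's rule; the quotient → 0.
Adding the constant: 0 + 5 = 5. Limit = 5.

Final answer: 5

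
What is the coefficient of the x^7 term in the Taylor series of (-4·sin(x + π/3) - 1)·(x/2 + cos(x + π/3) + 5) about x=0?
Expand to order 7: (-4·sin(x + π/3) - 1)·(x/2 + cos(x + π/3) + 5) = x^7·(-59/2520 + 13·√(3)/10080) + x^6·(-11/1440 + 37·√(3)/360) + x^5·(11/60 - 3·√(3)/80) + x^4·(7/48 - 13·√(3)/12) + x^3·(1/3 + 5·√(3)/12) + x^2·(-3/4 + 7·√(3)) + x·(-17/2 - √(3)/2) - 11·√(3) - 11/2 + O(x^8).
The coefficient of x^7 is -59/2520 + 13·√(3)/10080.

Final answer: -59/2520 + 13·√(3)/10080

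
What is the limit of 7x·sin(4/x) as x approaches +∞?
As x → +∞: let u = 4/x → 0⁺; then 7·x·sin(4/x) = 7·4·sin(u)/u → 7·4·1 = 28.
Limit = 28.

Final answer: 28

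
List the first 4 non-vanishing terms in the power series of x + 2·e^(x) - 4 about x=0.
x^3/3 + x^2 + 3·x - 2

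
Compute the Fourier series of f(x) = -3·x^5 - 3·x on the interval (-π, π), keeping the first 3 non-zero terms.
(-726 - 6·π^4 + 120·π^2)·sin(x) + (-15·π^2 + 51/2 + 3·π^4)·sin(2·x) + (-2·π^4 - 134/27 + 40·π^2/9)·sin(3·x)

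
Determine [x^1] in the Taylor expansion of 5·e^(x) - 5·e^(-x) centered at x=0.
Expand to order 1: 5·e^(x) - 5·e^(-x) = 10·x + O(x^2).
The coefficient of x^1 is 10.

Final answer: 10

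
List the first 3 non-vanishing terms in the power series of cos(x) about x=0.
x^4/24 - x^2/2 + 1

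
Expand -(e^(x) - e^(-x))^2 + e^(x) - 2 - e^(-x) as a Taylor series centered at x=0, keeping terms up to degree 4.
-4·x^4/3 + x^3/3 - 4·x^2 + 2·x - 2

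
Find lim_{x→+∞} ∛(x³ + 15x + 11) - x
This is an ∞ − ∞ indeterminate form.
Multiply by (A² + AB + B²)/(A² + AB + B²) where A = ∛(x³+15x + 11), B = x to use A³ − B³ = (A−B)(A²+AB+B²); the x³ terms cancel, leaving (15x + 11)/(A²+AB+B²) with denominator ~ 3x², so the limit is 0.
Limit = 0.

Final answer: 0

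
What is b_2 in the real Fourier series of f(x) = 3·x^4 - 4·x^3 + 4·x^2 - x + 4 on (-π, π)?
b_2 = (1/π) ∫_{-π}^{π} f(x)·sin(2x) dx.
Evaluate the integral (use parity and integration by parts as needed): b_2 = -5 + 4·π^2.

Final answer: -5 + 4·π^2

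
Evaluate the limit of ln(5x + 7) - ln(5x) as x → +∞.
This is an ∞ − ∞ indeterminate form.
Combine the logarithms: ln(5x+7) − ln(5x) = ln((5x+7)/(5x)) = ln(1 + 7/(5x)) → ln(1) = 0.
Limit = 0.

Final answer: 0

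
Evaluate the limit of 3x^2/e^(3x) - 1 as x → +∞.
The quotient is an ∞/∞ indeterminate form as x → +∞.
The exponential denominator e^(3x) dominates the polynomial numerator (e^x ≫ x^2 as x → ∞), so the quotient → 0.
Adding the constant: 0 - 1 = -1. Limit = -1.

Final answer: -1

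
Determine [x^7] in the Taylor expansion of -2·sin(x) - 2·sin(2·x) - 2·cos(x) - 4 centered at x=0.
Expand to order 7: -2·sin(x) - 2·sin(2·x) - 2·cos(x) - 4 = 43·x^7/840 + x^6/360 - 11·x^5/20 - x^4/12 + 3·x^3 + x^2 - 6·x - 6 + O(x^8).
The coefficient of x^7 is 43/840.

Final answer: 43/840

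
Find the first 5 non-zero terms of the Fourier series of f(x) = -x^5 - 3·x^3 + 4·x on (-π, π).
(-196 - 2·π^4 + 34·π^2)·sin(x) + (-2·π^2 - 1 + π^4)·sin(2·x) + (-2·π^4/3 - 14·π^2/27 + 244/81)·sin(3·x) + (-149/64 + 7·π^2/8 + π^4/2)·sin(4·x) + (-2·π^4/5 - 22·π^2/25 + 1132/625)·sin(5·x)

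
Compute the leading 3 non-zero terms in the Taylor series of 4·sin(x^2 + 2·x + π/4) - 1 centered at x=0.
-2·√(2)·x^2 + 4·√(2)·x - 1 + 2·√(2)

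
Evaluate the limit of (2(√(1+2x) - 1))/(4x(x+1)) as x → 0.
Both numerator and denominator → 0 as x → 0; this is a 0/0 indeterminate form.
Expand each to leading order near x = 0: numerator ~ 2·x, denominator ~ 4·x.
The limit of the ratio is 1/2.

Final answer: 1/2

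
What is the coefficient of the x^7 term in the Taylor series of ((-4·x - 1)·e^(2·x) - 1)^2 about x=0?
Expand to order 7: ((-4·x - 1)·e^(2·x) - 1)^2 = 6512·x^7/35 + 3704·x^6/15 + 1352·x^5/5 + 236·x^4 + 472·x^3/3 + 76·x^2 + 24·x + 4 + O(x^8).
The coefficient of x^7 is 6512/35.

Final answer: 6512/35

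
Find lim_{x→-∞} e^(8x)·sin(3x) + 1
Evaluate the dominant behaviour as x → -∞; each term tends to a finite value or vanishes.
Limit = 1.

Final answer: 1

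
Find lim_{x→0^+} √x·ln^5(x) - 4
The product is a 0·∞ indeterminate form at x → 0⁺.
Rewrite the product as ln^5(x) / x^(-1/2) and apply L'Hôpital, or use the standard hierarchy x^(-1/2) ≫ |ln x|^5 as x → 0⁺.
The indeterminate product → 0, so the limit = -4.

Final answer: -4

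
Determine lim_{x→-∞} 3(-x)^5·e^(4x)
This is a 0·∞ indeterminate form at x → -∞.
Rewrite the product as 3(-x)^5 / e^(-4x) (an ∞/∞ form) and apply L'Hôpital, or use the standard hierarchy e^(4|x|) ≫ |(-x)^5| as x → -∞.
The indeterminate product → 0, so the limit = 0.

Final answer: 0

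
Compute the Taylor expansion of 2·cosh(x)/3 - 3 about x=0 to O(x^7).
x^6/1080 + x^4/36 + x^2/3 - 7/3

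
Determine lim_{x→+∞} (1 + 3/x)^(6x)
As x → +∞: write (1 + 3/x)^(6x) = ((1 + 3/x)^x)^6 → (e^3)^6 = e^18.
Limit = e^(18).

Final answer: e^(18)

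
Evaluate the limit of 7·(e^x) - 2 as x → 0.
Direct substitution at x = 0 gives 5.

Final answer: 5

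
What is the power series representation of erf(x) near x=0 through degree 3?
-2·x^3/(3·√(π)) + 2·x/√(π)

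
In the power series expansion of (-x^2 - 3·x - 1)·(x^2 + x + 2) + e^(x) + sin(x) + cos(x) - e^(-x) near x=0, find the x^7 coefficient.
Expand to order 7: (-x^2 - 3·x - 1)·(x^2 + x + 2) + e^(x) + sin(x) + cos(x) - e^(-x) = x^7/5040 - x^6/720 + x^5/40 - 23·x^4/24 - 23·x^3/6 - 13·x^2/2 - 4·x - 1 + O(x^8).
The coefficient of x^7 is 1/5040.

Final answer: 1/5040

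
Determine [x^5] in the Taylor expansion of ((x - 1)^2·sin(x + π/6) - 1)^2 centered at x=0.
Expand to order 5: ((x - 1)^2·sin(x + π/6) - 1)^2 = x^5·((-1/2 + 2·√(3))·(-5·√(3)/6 - 1)/2 + (11/24 - √(3)/3)·(2 - √(3))/2 + 1/24 + 19·√(3)/240) + x^4·((2 - √(3))·(-5·√(3)/6 - 1)/2 - √(3)/6 + 11/48 + (-1/2 + 2·√(3))^2/4) + x^3·(-5·√(3)/12 - 1/2 + (-1/2 + 2·√(3))·(2 - √(3))/2) + x^2·(-1/4 + (2 - √(3))^2/4 + √(3)) + x·(1 - √(3)/2) + 1/4 + O(x^6).
The coefficient of x^5 is (-1/2 + 2·√(3))·(-5·√(3)/6 - 1)/2 + (11/24 - √(3)/3)·(2 - √(3))/2 + 1/24 + 19·√(3)/240.

Final answer: (-1/2 + 2·√(3))·(-5·√(3)/6 - 1)/2 + (11/24 - √(3)/3)·(2 - √(3))/2 + 1/24 + 19·√(3)/240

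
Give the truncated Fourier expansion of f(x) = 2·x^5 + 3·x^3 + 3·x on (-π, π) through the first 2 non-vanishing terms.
(-74·π^2 + 4·π^4 + 450)·sin(x) + (-2·π^4 - 27/2 + 7·π^2)·sin(2·x)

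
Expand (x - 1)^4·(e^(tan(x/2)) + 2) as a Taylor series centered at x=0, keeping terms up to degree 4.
195·x^4/128 - 151·x^3/16 + 129·x^2/8 - 23·x/2 + 3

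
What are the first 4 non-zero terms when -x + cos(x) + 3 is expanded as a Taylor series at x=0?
x^4/24 - x^2/2 - x + 4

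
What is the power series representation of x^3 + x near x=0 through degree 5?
x^3 + x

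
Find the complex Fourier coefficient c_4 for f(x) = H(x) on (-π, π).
Compute the real Fourier coefficients first: a_4 = 0, b_4 = 0.
Then c_4 = (a_4 − i·b_4)/2 = 0.

Final answer: 0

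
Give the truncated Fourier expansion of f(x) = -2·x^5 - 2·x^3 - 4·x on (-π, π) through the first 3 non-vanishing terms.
(-464 - 4·π^4 + 76·π^2)·sin(x) + (-8·π^2 + 16 + 2·π^4)·sin(2·x) + (-4·π^4/3 - 304/81 + 44·π^2/27)·sin(3·x)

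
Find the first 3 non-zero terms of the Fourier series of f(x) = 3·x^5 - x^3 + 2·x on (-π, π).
(-122·π^2 + 6·π^4 + 736)·sin(x) + (-3·π^4 - 26 + 16·π^2)·sin(2·x) + (-46·π^2/9 + 128/27 + 2·π^4)·sin(3·x)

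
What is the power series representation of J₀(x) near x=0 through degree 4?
x^4/64 - x^2/4 + 1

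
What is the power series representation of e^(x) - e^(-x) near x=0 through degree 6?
x^5/60 + x^3/3 + 2·x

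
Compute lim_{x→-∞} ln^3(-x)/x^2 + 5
The quotient is an ∞/∞ indeterminate form as x → -∞.
Compare growth rates of the dominant terms (exponentials ≫ polynomials ≫ logarithms), or apply L'Hôpital's rule; the quotient → 0.
Adding the constant: 0 + 5 = 5. Limit = 5.

Final answer: 5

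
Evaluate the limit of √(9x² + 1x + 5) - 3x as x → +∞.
As x → +∞: multiply by the conjugate to get (1x+5)/(√(9x²+1x+5)+3x); the denominator ~ 6x, so the limit is 1/6.
Limit = 1/6.

Final answer: 1/6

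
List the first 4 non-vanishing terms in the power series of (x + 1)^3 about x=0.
x^3 + 3·x^2 + 3·x + 1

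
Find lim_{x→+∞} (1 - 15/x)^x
As x → +∞: this is the defining limit (1 - 15/x)^x → e^(-15).
Limit = e^(-15).

Final answer: e^(-15)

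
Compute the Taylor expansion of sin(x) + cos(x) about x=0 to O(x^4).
-x^3/6 - x^2/2 + x + 1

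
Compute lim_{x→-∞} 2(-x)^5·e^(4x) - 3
The product is a 0·∞ indeterminate form at x → -∞.
Rewrite the product as 2(-x)^5 / e^(-4x) (an ∞/∞ form) and apply L'Hôpital, or use the standard hierarchy e^(4|x|) ≫ |(-x)^5| as x → -∞.
The indeterminate product → 0, so the limit = -3.

Final answer: -3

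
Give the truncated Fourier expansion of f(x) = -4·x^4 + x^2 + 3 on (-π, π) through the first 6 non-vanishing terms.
(-196 + 32·π^2)·cos(x) + (13 - 8·π^2)·cos(2·x) + (-76/27 + 32·π^2/9)·cos(3·x) + (1 - 2·π^2)·cos(4·x) + (-292/625 + 32·π^2/25)·cos(5·x) - 4·π^4/5 + 3 + π^2/3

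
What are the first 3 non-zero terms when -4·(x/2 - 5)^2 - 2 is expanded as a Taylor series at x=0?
-x^2 + 20·x - 102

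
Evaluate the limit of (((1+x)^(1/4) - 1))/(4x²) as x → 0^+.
Both numerator and denominator → 0 as x → 0^+; this is a 0/0 indeterminate form.
Expand each to leading order near x = 0: numerator ~ x/4, denominator ~ 4·x^2.
The limit of the ratio is ∞.

Final answer: ∞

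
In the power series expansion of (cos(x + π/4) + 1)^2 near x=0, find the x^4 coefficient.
Expand to order 4: (cos(x + π/4) + 1)^2 = x^4·(√(2)/2 + 1)^2·(-1/(24·(√(2)/2 + 1)^2) + √(2)/(24·(√(2)/2 + 1))) + x^3·(√(2)/2 + 1)^2·(√(2)/(6·(√(2)/2 + 1)) + 1/(2·(√(2)/2 + 1)^2)) + x^2·(√(2)/2 + 1)^2·(-√(2)/(2·(√(2)/2 + 1)) + 1/(2·(√(2)/2 + 1)^2)) - √(2)·x·(√(2)/2 + 1) + (√(2)/2 + 1)^2 + O(x^5).
The coefficient of x^4 is (√(2)/2 + 1)^2·(-1/(24·(√(2)/2 + 1)^2) + √(2)/(24·(√(2)/2 + 1))).

Final answer: (√(2)/2 + 1)^2·(-1/(24·(√(2)/2 + 1)^2) + √(2)/(24·(√(2)/2 + 1)))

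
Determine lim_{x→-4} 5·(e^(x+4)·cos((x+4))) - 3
Direct substitution at x = -4 gives 2.

Final answer: 2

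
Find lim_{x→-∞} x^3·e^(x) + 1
The product is a 0·∞ indeterminate form at x → -∞.
Rewrite the product as x^3 / e^(-x) (an ∞/∞ form) and apply L'Hôpital, or use the standard hierarchy e^(|x|) ≫ |x^3| as x → -∞.
The indeterminate product → 0, so the limit = 1.

Final answer: 1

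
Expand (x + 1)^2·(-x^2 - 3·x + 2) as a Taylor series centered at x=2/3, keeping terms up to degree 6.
-100/81 - 365·(x - 2/3)/27 - 53·(x - 2/3)^2/3 - 23·(x - 2/3)^3/3 - (x - 2/3)^4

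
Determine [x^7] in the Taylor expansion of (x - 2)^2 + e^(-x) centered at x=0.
Expand to order 7: (x - 2)^2 + e^(-x) = -x^7/5040 + x^6/720 - x^5/120 + x^4/24 - x^3/6 + 3·x^2/2 - 5·x + 5 + O(x^8).
The coefficient of x^7 is -1/5040.

Final answer: -1/5040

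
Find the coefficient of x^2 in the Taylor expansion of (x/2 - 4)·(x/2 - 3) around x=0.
Expand to order 2: (x/2 - 4)·(x/2 - 3) = x^2/4 - 7·x/2 + 12 + O(x^3).
The coefficient of x^2 is 1/4.

Final answer: 1/4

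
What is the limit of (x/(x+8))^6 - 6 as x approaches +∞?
As x → +∞: x/(x+8) = 1/(1 + 8/x) → 1, and the 6th power of a limit-1 base also → 1; with the additive constant, 1 - 6 = -5.
Limit = -5.

Final answer: -5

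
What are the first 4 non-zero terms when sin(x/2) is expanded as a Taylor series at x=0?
-x^7/645120 + x^5/3840 - x^3/48 + x/2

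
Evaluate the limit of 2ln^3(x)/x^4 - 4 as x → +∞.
The quotient is an ∞/∞ indeterminate form as x → +∞.
The polynomial denominator x^4 dominates the logarithmic numerator (any positive power of x ≫ ln^3(x) as x → ∞), so the quotient → 0.
Adding the constant: 0 - 4 = -4. Limit = -4.

Final answer: -4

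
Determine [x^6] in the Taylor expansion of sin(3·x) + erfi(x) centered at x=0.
Expand to order 6: sin(3·x) + erfi(x) = x^5·(1/(5·√(π)) + 81/40) + x^3·(-9/2 + 2/(3·√(π))) + x·(2/√(π) + 3) + O(x^7).
The coefficient of x^6 is 0.

Final answer: 0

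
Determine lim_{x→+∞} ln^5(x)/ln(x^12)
This is an ∞/∞ indeterminate form as x → +∞.
Write ln(x^12) = 12·ln(x), reducing the quotient to ln^4(x)/12 → ∞.
Limit = ∞.

Final answer: ∞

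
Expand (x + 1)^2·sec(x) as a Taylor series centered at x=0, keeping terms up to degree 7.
61·x^7/360 + 211·x^6/720 + 5·x^5/12 + 17·x^4/24 + x^3 + 3·x^2/2 + 2·x + 1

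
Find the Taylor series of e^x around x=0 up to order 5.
x^5/120 + x^4/24 + x^3/6 + x^2/2 + x + 1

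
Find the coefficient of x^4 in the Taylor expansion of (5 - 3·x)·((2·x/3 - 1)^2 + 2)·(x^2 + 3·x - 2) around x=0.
Expand to order 4: (5 - 3·x)·((2·x/3 - 1)^2 + 2)·(x^2 + 3·x - 2) = 20·x^4/9 + 17·x^3/3 - 400·x^2/9 + 229·x/3 - 30 + O(x^5).
The coefficient of x^4 is 20/9.

Final answer: 20/9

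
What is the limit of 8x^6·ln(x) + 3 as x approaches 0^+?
The product is a 0·∞ indeterminate form at x → 0⁺.
Rewrite the product as 8·ln(x) / x^(-6) and apply L'Hôpital, or use the standard hierarchy x^(-6) ≫ |ln x| as x → 0⁺.
The indeterminate product → 0, so the limit = 3.

Final answer: 3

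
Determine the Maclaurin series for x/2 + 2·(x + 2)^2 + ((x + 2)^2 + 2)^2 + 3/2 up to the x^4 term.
x^4 + 8·x^3 + 30·x^2 + 113·x/2 + 91/2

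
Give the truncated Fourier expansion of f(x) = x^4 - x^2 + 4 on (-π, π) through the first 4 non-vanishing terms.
(52 - 8·π^2)·cos(x) + (-4 + 2·π^2)·cos(2·x) + (28/27 - 8·π^2/9)·cos(3·x) - π^2/3 + 4 + π^4/5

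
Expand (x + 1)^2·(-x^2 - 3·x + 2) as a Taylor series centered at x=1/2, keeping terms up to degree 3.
9/16 - 33·(x - 1/2)/4 - 14·(x - 1/2)^2 - 7·(x - 1/2)^3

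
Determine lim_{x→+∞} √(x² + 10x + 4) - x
This is an ∞ − ∞ indeterminate form.
Multiply and divide by the conjugate √(x²+10x + 4) + x; the x² terms cancel, leaving (10x + 4)/(√(x²+10x + 4)+x) → 10/2 = 5.
Limit = 5.

Final answer: 5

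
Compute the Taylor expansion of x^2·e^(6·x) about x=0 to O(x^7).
54·x^6 + 36·x^5 + 18·x^4 + 6·x^3 + x^2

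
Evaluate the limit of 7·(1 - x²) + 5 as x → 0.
Direct substitution at x = 0 gives 12.

Final answer: 12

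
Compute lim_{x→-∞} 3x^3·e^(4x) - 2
The product is a 0·∞ indeterminate form at x → -∞.
Rewrite the product as 3x^3 / e^(-4x) (an ∞/∞ form) and apply L'Hôpital, or use the standard hierarchy e^(4|x|) ≫ |x^3| as x → -∞.
The indeterminate product → 0, so the limit = -2.

Final answer: -2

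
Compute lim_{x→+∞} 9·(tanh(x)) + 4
Evaluate the dominant behaviour as x → +∞; each term tends to a finite value or vanishes.
Limit = 13.

Final answer: 13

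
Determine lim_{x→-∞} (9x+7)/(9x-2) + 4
Evaluate the dominant behaviour as x → -∞; each term tends to a finite value or vanishes.
Limit = 5.

Final answer: 5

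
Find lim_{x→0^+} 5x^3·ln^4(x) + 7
The product is a 0·∞ indeterminate form at x → 0⁺.
Rewrite the product as 5·ln^4(x) / x^(-3) and apply L'Hôpital, or use the standard hierarchy x^(-3) ≫ |ln x|^4 as x → 0⁺.
The indeterminate product → 0, so the limit = 7.

Final answer: 7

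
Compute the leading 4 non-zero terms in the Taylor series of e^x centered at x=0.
x^3/6 + x^2/2 + x + 1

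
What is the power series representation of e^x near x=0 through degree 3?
x^3/6 + x^2/2 + x + 1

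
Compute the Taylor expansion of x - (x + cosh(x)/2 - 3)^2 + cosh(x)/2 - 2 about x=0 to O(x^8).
-x^7/720 - x^6/160 - x^5/24 + x^4/16 - x^3/2 + x^2/2 + 6·x - 31/4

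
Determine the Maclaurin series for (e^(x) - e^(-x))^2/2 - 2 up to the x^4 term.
2·x^4/3 + 2·x^2 - 2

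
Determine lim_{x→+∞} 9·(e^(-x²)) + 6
Evaluate the dominant behaviour as x → +∞; each term tends to a finite value or vanishes.
Limit = 6.

Final answer: 6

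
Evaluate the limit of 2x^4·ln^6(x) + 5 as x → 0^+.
The product is a 0·∞ indeterminate form at x → 0⁺.
Rewrite the product as 2·ln^6(x) / x^(-4) and apply L'Hôpital, or use the standard hierarchy x^(-4) ≫ |ln x|^6 as x → 0⁺.
The indeterminate product → 0, so the limit = 5.

Final answer: 5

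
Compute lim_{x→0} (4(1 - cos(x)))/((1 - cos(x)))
Both numerator and denominator → 0 as x → 0; this is a 0/0 indeterminate form.
Expand each to leading order near x = 0: numerator ~ 2·x^2, denominator ~ x^2/2.
The limit of the ratio is 4.

Final answer: 4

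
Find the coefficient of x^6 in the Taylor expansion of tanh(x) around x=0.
Expand to order 6: tanh(x) = 2·x^5/15 - x^3/3 + x + O(x^7).
The coefficient of x^6 is 0.

Final answer: 0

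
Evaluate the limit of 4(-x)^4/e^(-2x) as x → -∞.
This is an ∞/∞ indeterminate form as x → -∞.
Compare growth rates of the dominant terms (exponentials ≫ polynomials ≫ logarithms), or apply L'Hôpital's rule; the quotient → 0.
Limit = 0.

Final answer: 0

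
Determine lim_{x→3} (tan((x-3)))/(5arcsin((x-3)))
Both numerator and denominator → 0 as x → 3; this is a 0/0 indeterminate form.
Expand each to leading order near x = 3: numerator ~ (x - 3), denominator ~ 5·(x - 3).
The limit of the ratio is 1/5.

Final answer: 1/5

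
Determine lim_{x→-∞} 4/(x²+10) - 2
Evaluate the dominant behaviour as x → -∞; each term tends to a finite value or vanishes.
Limit = -2.

Final answer: -2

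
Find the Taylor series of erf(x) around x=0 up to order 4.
-2·x^3/(3·√(π)) + 2·x/√(π)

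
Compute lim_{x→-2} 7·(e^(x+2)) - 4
Direct substitution at x = -2 gives 3.

Final answer: 3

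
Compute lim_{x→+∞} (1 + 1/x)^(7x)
As x → +∞: write (1 + 1/x)^(7x) = ((1 + 1/x)^x)^7 → (e^1)^7 = e^7.
Limit = e^(7).

Final answer: e^(7)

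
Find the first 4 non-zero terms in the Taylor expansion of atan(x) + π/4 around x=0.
x^5/5 - x^3/3 + x + π/4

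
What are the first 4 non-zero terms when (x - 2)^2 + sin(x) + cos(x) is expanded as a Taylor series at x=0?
-x^3/6 + x^2/2 - 3·x + 5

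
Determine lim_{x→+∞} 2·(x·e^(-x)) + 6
Evaluate the dominant behaviour as x → +∞; each term tends to a finite value or vanishes.
Limit = 6.

Final answer: 6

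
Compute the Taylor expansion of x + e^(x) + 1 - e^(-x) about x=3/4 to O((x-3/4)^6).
(-4 + 7·e^(3/4) + 4·e^(3/2))·e^(-3/4)/4 + (1 + e^(3/4) + e^(3/2))·e^(-3/4)·(x - 3/4) + (-1 + e^(3/2))·e^(-3/4)·(x - 3/4)^2/2 + (1 + e^(3/2))·e^(-3/4)·(x - 3/4)^3/6 + (-1 + e^(3/2))·e^(-3/4)·(x - 3/4)^4/24 + (1 + e^(3/2))·e^(-3/4)·(x - 3/4)^5/120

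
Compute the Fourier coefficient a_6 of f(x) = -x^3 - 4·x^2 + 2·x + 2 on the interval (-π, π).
a_6 = (1/π) ∫_{-π}^{π} f(x)·cos(6x) dx.
Evaluate the integral (use parity and integration by parts as needed): a_6 = -4/9.

Final answer: -4/9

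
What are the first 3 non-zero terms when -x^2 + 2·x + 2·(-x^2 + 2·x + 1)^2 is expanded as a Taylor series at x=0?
3·x^2 + 10·x + 2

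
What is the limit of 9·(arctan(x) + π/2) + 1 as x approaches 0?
Direct substitution at x = 0 gives 1 + 9·π/2.

Final answer: 1 + 9·π/2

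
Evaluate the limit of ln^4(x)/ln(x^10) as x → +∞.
This is an ∞/∞ indeterminate form as x → +∞.
Write ln(x^10) = 10·ln(x), reducing the quotient to ln^3(x)/10 → ∞.
Limit = ∞.

Final answer: ∞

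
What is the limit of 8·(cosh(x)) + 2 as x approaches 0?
Direct substitution at x = 0 gives 10.

Final answer: 10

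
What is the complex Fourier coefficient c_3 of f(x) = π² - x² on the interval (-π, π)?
Compute the real Fourier coefficients first: a_3 = 4/9, b_3 = 0.
Then c_3 = (a_3 − i·b_3)/2 = 2/9.

Final answer: 2/9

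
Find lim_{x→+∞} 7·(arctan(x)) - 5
Evaluate the dominant behaviour as x → +∞; each term tends to a finite value or vanishes.
Limit = -5 + 7·π/2.

Final answer: -5 + 7·π/2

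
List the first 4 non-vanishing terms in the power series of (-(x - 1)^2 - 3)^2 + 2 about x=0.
-4·x^3 + 12·x^2 - 16·x + 18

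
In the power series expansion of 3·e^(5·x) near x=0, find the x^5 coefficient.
Expand to order 5: 3·e^(5·x) = 625·x^5/8 + 625·x^4/8 + 125·x^3/2 + 75·x^2/2 + 15·x + 3 + O(x^6).
The coefficient of x^5 is 625/8.

Final answer: 625/8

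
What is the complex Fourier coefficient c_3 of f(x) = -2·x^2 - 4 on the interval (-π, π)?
Compute the real Fourier coefficients first: a_3 = 8/9, b_3 = 0.
Then c_3 = (a_3 − i·b_3)/2 = 4/9.

Final answer: 4/9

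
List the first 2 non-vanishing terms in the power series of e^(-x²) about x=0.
1 - x^2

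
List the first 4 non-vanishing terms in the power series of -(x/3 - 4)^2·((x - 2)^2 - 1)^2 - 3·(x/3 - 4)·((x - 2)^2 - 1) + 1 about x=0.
565·x^3/3 - 401·x^2 + 357·x - 107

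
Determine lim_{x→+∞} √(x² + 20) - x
This is an ∞ − ∞ indeterminate form.
Multiply and divide by the conjugate √(x²+20) + x; the x² terms cancel, leaving 20/(√(x²+20)+x) → 0.
Limit = 0.

Final answer: 0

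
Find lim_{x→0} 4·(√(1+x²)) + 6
Direct substitution at x = 0 gives 10.

Final answer: 10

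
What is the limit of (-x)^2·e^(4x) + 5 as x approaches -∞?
The product is a 0·∞ indeterminate form at x → -∞.
Rewrite the product as (-x)^2 / e^(-4x) (an ∞/∞ form) and apply L'Hôpital, or use the standard hierarchy e^(4|x|) ≫ |(-x)^2| as x → -∞.
The indeterminate product → 0, so the limit = 5.

Final answer: 5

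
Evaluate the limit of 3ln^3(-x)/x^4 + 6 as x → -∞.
The quotient is an ∞/∞ indeterminate form as x → -∞.
Compare growth rates of the dominant terms (exponentials ≫ polynomials ≫ logarithms), or apply L'Hôpital's rule; the quotient → 0.
Adding the constant: 0 + 6 = 6. Limit = 6.

Final answer: 6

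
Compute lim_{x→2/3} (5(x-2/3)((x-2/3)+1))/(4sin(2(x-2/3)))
Both numerator and denominator → 0 as x → 2/3; this is a 0/0 indeterminate form.
Expand each to leading order near x = 2/3: numerator ~ 5·(x - 2/3), denominator ~ 8·(x - 2/3).
The limit of the ratio is 5/8.

Final answer: 5/8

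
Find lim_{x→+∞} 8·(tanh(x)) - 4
Evaluate the dominant behaviour as x → +∞; each term tends to a finite value or vanishes.
Limit = 4.

Final answer: 4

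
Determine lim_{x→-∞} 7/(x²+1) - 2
Evaluate the dominant behaviour as x → -∞; each term tends to a finite value or vanishes.
Limit = -2.

Final answer: -2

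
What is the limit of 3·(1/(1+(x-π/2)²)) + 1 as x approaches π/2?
Direct substitution at x = π/2 gives 4.

Final answer: 4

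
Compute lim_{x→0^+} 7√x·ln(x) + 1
The product is a 0·∞ indeterminate form at x → 0⁺.
Rewrite the product as 7·ln(x) / x^(-1/2) and apply L'Hôpital, or use the standard hierarchy x^(-1/2) ≫ |ln x| as x → 0⁺.
The indeterminate product → 0, so the limit = 1.

Final answer: 1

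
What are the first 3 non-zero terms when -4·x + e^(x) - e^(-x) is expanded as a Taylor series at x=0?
x^5/60 + x^3/3 - 2·x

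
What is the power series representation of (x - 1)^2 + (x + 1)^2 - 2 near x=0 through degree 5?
2·x^2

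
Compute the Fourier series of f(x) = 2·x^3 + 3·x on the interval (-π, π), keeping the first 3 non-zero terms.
(-18 + 4·π^2)·sin(x) - 2·π^2·sin(2·x) + (10/9 + 4·π^2/3)·sin(3·x)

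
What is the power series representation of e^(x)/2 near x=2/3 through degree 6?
e^(2/3)/2 + e^(2/3)·(x - 2/3)/2 + e^(2/3)·(x - 2/3)^2/4 + e^(2/3)·(x - 2/3)^3/12 + e^(2/3)·(x - 2/3)^4/48 + e^(2/3)·(x - 2/3)^5/240 + e^(2/3)·(x - 2/3)^6/1440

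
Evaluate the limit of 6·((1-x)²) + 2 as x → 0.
Direct substitution at x = 0 gives 8.

Final answer: 8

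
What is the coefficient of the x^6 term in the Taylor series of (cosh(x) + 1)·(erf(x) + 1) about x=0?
Expand to order 6: (cosh(x) + 1)·(erf(x) + 1) = x^6/720 + 3·x^5/(20·√(π)) + x^4/24 - x^3/(3·√(π)) + x^2/2 + 4·x/√(π) + 2 + O(x^7).
The coefficient of x^6 is 1/720.

Final answer: 1/720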